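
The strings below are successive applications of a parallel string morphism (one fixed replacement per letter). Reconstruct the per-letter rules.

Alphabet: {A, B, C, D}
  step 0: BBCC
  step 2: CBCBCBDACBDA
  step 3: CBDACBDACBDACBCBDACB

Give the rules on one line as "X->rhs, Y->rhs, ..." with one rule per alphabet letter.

A->B, B->DA, C->CB, D->C

  step 2 ⇒ step 3: CBCBCBDACBDA ⇒ CB·DA·CB·DA·CB·DA·C·B·CB·DA·C·B
    A ↦ B
    B ↦ DA
    C ↦ CB
    D ↦ C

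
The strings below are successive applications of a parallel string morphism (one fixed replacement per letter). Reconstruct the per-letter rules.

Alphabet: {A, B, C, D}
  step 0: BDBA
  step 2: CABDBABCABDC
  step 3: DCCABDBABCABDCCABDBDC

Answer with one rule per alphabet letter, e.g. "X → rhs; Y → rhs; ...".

  step 2 ⇒ step 3: CABDBABCABDC ⇒ DC·C·AB·DB·AB·C·AB·DC·C·AB·DB·DC
    A ↦ C
    B ↦ AB
    C ↦ DC
    D ↦ DB

A->C, B->AB, C->DC, D->DB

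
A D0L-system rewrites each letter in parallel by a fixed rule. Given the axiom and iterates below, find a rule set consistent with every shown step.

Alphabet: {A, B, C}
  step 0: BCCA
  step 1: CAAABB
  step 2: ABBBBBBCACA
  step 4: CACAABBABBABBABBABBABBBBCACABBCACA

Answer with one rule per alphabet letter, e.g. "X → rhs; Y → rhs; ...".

A->BB, B->CA, C->A

  step 1 ⇒ step 2: CAAABB ⇒ A·BB·BB·BB·CA·CA
    A ↦ BB
    B ↦ CA
    C ↦ A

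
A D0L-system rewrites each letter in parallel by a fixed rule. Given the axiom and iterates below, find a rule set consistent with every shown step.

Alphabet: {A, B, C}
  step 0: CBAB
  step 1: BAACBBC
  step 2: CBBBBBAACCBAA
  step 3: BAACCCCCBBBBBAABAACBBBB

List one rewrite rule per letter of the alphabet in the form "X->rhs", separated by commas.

A->BB, B->C, C->BAA

  step 2 ⇒ step 3: CBBBBBAACCBAA ⇒ BAA·C·C·C·C·C·BB·BB·BAA·BAA·C·BB·BB
    A ↦ BB
    B ↦ C
    C ↦ BAA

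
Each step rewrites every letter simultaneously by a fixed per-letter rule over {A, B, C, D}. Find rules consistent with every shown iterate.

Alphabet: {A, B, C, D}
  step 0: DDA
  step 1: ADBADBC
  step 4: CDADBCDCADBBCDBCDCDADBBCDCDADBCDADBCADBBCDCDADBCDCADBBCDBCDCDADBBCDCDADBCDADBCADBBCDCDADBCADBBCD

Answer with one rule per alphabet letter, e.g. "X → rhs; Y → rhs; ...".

A->C, B->BCD, C->CD, D->ADB

  step 0 ⇒ step 1: DDA ⇒ ADB·ADB·C
    A ↦ C
    D ↦ ADB
    B ↦ BCD  (constrained at step 1)
    C ↦ CD  (constrained at step 1)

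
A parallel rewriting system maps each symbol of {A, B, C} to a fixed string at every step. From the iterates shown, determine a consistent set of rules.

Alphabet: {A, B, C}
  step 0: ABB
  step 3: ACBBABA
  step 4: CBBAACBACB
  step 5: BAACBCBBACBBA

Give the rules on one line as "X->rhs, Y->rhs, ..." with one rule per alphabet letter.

A->CB, B->A, C->B

  step 4 ⇒ step 5: CBBAACBACB ⇒ B·A·A·CB·CB·B·A·CB·B·A
    A ↦ CB
    B ↦ A
    C ↦ B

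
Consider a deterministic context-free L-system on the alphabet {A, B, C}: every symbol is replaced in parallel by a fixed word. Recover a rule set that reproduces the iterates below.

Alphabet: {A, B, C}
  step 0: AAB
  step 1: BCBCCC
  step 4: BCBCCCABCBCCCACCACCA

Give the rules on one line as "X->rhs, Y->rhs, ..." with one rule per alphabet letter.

A->BC, B->CC, C->A

  step 0 ⇒ step 1: AAB ⇒ BC·BC·CC
    A ↦ BC
    B ↦ CC
    C ↦ A  (constrained at step 1)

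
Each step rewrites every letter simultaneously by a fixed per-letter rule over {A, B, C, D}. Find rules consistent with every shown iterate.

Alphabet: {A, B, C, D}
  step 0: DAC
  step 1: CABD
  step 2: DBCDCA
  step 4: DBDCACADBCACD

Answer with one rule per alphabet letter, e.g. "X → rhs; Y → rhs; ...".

A->B, B->CD, C->D, D->CA

  step 1 ⇒ step 2: CABD ⇒ D·B·CD·CA
    A ↦ B
    B ↦ CD
    C ↦ D
    D ↦ CA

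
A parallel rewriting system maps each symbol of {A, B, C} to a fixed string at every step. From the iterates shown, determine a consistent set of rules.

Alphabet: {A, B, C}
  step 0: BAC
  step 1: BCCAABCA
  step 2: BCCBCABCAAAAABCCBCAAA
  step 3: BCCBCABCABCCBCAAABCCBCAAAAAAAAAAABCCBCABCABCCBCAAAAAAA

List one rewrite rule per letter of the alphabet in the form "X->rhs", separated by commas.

A->AA, B->BCC, C->BCA

  step 2 ⇒ step 3: BCCBCABCAAAAABCCBCAAA ⇒ BCC·BCA·BCA·BCC·BCA·AA·BCC·BCA·AA·AA·AA·AA·AA·BCC·BCA·BCA·BCC·BCA·AA·AA·AA
    A ↦ AA
    B ↦ BCC
    C ↦ BCA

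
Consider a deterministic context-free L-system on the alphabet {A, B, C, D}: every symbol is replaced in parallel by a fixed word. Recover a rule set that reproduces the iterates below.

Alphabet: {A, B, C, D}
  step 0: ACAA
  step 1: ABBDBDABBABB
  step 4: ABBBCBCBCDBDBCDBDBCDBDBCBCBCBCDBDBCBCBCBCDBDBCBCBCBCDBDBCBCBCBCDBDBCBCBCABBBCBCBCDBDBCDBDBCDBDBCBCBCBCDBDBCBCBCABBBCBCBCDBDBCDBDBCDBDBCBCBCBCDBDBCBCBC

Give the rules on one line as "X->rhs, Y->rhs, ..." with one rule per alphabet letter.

A->ABB, B->BC, C->DBD, D->BC

  step 0 ⇒ step 1: ACAA ⇒ ABB·DBD·ABB·ABB
    A ↦ ABB
    C ↦ DBD
    B ↦ BC  (constrained at step 1)
    D ↦ BC  (constrained at step 1)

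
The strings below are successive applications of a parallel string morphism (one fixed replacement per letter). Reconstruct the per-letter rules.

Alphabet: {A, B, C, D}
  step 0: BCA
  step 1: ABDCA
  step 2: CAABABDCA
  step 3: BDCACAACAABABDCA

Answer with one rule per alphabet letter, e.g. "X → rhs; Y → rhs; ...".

A->CA, B->A, C->BD, D->BA

  step 2 ⇒ step 3: CAABABDCA ⇒ BD·CA·CA·A·CA·A·BA·BD·CA
    A ↦ CA
    B ↦ A
    C ↦ BD
    D ↦ BA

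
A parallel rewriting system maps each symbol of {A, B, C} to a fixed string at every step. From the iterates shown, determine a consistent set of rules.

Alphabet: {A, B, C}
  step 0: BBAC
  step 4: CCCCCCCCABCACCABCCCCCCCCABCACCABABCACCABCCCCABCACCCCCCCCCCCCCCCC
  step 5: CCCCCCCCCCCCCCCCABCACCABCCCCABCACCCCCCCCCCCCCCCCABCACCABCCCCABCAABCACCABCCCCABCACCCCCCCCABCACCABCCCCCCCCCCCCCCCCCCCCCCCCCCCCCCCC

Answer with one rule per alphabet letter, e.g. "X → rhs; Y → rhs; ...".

  step 4 ⇒ step 5: CCCCCCCCABCACCABCCCCCCCCABCACCABABCACCABCCCCABCACCCCCCCCCCCCCCCC ⇒ CC·CC·CC·CC·CC·CC·CC·CC·AB·CA·CC·AB·CC·CC·AB·CA·CC·CC·CC·CC·CC·CC·CC·CC·AB·CA·CC·AB·CC·CC·AB·CA·AB·CA·CC·AB·CC·CC·AB·CA·CC·CC·CC·CC·AB·CA·CC·AB·CC·CC·CC·CC·CC·CC·CC·CC·CC·CC·CC·CC·CC·CC·CC·CC
    A ↦ AB
    B ↦ CA
    C ↦ CC

A->AB, B->CA, C->CC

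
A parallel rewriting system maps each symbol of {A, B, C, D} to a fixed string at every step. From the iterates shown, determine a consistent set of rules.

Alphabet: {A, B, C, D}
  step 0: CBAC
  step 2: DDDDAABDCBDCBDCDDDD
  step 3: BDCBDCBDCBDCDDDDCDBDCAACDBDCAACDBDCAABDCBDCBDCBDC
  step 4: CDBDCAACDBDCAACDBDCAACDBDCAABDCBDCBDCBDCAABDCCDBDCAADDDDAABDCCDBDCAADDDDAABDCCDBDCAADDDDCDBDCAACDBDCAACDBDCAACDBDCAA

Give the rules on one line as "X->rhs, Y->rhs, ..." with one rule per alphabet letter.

A->DD, B->CD, C->AA, D->BDC

  step 3 ⇒ step 4: BDCBDCBDCBDCDDDDCDBDCAACDBDCAACDBDCAABDCBDCBDCBDC ⇒ CD·BDC·AA·CD·BDC·AA·CD·BDC·AA·CD·BDC·AA·BDC·BDC·BDC·BDC·AA·BDC·CD·BDC·AA·DD·DD·AA·BDC·CD·BDC·AA·DD·DD·AA·BDC·CD·BDC·AA·DD·DD·CD·BDC·AA·CD·BDC·AA·CD·BDC·AA·CD·BDC·AA
    A ↦ DD
    B ↦ CD
    C ↦ AA
    D ↦ BDC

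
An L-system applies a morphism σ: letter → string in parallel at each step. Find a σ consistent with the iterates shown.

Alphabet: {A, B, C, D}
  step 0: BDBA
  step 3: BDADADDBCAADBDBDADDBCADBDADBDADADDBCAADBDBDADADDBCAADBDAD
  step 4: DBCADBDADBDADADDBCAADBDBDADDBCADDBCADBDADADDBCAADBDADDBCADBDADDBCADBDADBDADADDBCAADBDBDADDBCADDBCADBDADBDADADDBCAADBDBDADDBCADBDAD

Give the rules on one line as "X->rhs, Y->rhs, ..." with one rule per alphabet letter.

A->BD, B->DBC, C->AAD, D->AD

  step 3 ⇒ step 4: BDADADDBCAADBDBDADDBCADBDADBDADADDBCAADBDBDADADDBCAADBDAD ⇒ DBC·AD·BD·AD·BD·AD·AD·DBC·AAD·BD·BD·AD·DBC·AD·DBC·AD·BD·AD·AD·DBC·AAD·BD·AD·DBC·AD·BD·AD·DBC·AD·BD·AD·BD·AD·AD·DBC·AAD·BD·BD·AD·DBC·AD·DBC·AD·BD·AD·BD·AD·AD·DBC·AAD·BD·BD·AD·DBC·AD·BD·AD
    A ↦ BD
    B ↦ DBC
    C ↦ AAD
    D ↦ AD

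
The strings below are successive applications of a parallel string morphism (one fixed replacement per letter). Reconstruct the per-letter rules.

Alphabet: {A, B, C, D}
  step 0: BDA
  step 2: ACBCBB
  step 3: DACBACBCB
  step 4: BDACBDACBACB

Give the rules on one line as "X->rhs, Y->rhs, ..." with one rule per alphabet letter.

A->D, B->CB, C->A, D->B

  step 3 ⇒ step 4: DACBACBCB ⇒ B·D·A·CB·D·A·CB·A·CB
    A ↦ D
    B ↦ CB
    C ↦ A
    D ↦ B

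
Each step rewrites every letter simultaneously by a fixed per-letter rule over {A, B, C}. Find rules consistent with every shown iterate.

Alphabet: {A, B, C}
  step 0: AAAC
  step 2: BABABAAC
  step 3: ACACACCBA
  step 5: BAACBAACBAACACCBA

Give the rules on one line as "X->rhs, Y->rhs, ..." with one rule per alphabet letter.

  step 2 ⇒ step 3: BABABAAC ⇒ A·C·A·C·A·C·C·BA
    A ↦ C
    B ↦ A
    C ↦ BA

A->C, B->A, C->BA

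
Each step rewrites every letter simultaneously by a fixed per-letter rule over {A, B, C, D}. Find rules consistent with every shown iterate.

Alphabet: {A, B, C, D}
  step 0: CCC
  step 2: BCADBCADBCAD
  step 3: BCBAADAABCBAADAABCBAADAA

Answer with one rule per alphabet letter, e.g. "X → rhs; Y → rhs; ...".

  step 2 ⇒ step 3: BCADBCADBCAD ⇒ BC·BA·AD·AA·BC·BA·AD·AA·BC·BA·AD·AA
    A ↦ AD
    B ↦ BC
    C ↦ BA
    D ↦ AA

A->AD, B->BC, C->BA, D->AA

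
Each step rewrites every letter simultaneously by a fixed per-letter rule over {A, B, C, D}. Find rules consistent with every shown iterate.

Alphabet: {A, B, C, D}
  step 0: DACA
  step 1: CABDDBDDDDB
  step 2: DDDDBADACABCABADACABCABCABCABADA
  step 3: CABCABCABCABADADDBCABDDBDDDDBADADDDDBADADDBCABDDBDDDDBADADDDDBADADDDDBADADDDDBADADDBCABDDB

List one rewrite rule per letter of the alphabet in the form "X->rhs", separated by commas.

  step 2 ⇒ step 3: DDDDBADACABCABADACABCABCABCABADA ⇒ CAB·CAB·CAB·CAB·ADA·DDB·CAB·DDB·DD·DDB·ADA·DD·DDB·ADA·DDB·CAB·DDB·DD·DDB·ADA·DD·DDB·ADA·DD·DDB·ADA·DD·DDB·ADA·DDB·CAB·DDB
    A ↦ DDB
    B ↦ ADA
    C ↦ DD
    D ↦ CAB

A->DDB, B->ADA, C->DD, D->CAB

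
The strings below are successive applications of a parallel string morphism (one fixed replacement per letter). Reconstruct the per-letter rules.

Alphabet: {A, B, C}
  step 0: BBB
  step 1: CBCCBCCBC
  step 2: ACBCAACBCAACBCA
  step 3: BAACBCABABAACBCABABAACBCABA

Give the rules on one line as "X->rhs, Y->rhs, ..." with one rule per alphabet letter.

A->BA, B->CBC, C->A

  step 2 ⇒ step 3: ACBCAACBCAACBCA ⇒ BA·A·CBC·A·BA·BA·A·CBC·A·BA·BA·A·CBC·A·BA
    A ↦ BA
    B ↦ CBC
    C ↦ A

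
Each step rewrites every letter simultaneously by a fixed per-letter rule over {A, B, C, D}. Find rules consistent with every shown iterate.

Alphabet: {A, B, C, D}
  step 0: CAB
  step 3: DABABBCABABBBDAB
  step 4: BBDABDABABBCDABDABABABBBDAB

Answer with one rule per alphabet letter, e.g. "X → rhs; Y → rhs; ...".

A->D, B->AB, C->BC, D->BB

  step 3 ⇒ step 4: DABABBCABABBBDAB ⇒ BB·D·AB·D·AB·AB·BC·D·AB·D·AB·AB·AB·BB·D·AB
    A ↦ D
    B ↦ AB
    C ↦ BC
    D ↦ BB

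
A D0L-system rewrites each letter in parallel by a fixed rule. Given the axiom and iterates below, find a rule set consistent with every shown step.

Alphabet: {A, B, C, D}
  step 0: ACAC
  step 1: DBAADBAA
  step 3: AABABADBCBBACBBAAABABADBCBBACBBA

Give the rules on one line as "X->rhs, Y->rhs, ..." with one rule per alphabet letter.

A->DB, B->BA, C->AA, D->CB

  step 0 ⇒ step 1: ACAC ⇒ DB·AA·DB·AA
    A ↦ DB
    C ↦ AA
    B ↦ BA  (constrained at step 1)
    D ↦ CB  (constrained at step 1)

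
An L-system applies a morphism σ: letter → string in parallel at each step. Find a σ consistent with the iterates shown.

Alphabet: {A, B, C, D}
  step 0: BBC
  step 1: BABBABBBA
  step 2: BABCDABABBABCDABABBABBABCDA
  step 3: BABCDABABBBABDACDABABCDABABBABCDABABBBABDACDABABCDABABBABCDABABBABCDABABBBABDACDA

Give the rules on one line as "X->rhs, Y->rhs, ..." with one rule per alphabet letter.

A->CDA, B->BAB, C->BBA, D->BDA

  step 2 ⇒ step 3: BABCDABABBABCDABABBABBABCDA ⇒ BAB·CDA·BAB·BBA·BDA·CDA·BAB·CDA·BAB·BAB·CDA·BAB·BBA·BDA·CDA·BAB·CDA·BAB·BAB·CDA·BAB·BAB·CDA·BAB·BBA·BDA·CDA
    A ↦ CDA
    B ↦ BAB
    C ↦ BBA
    D ↦ BDA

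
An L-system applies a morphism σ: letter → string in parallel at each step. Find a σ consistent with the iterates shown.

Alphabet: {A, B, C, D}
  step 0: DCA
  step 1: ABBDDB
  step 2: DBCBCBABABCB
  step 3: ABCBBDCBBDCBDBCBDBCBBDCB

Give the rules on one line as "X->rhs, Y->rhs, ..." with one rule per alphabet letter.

A->DB, B->CB, C->BD, D->AB

  step 2 ⇒ step 3: DBCBCBABABCB ⇒ AB·CB·BD·CB·BD·CB·DB·CB·DB·CB·BD·CB
    A ↦ DB
    B ↦ CB
    C ↦ BD
    D ↦ AB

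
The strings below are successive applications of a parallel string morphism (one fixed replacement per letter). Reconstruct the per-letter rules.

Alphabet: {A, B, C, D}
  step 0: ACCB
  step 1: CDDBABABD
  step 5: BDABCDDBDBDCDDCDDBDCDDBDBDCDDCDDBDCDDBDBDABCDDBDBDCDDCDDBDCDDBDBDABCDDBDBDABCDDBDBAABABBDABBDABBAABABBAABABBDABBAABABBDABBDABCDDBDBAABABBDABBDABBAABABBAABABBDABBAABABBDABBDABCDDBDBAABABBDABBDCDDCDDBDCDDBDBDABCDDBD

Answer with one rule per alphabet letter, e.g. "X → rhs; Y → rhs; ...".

  step 0 ⇒ step 1: ACCB ⇒ CDD·BA·BA·BD
    A ↦ CDD
    B ↦ BD
    C ↦ BA
    D ↦ AB  (constrained at step 1)

A->CDD, B->BD, C->BA, D->AB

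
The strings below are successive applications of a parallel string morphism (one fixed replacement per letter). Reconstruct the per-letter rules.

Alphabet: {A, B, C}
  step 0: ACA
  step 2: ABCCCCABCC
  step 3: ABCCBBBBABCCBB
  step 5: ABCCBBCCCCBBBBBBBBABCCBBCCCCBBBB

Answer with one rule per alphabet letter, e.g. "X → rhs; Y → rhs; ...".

A->AB, B->CC, C->B

  step 2 ⇒ step 3: ABCCCCABCC ⇒ AB·CC·B·B·B·B·AB·CC·B·B
    A ↦ AB
    B ↦ CC
    C ↦ B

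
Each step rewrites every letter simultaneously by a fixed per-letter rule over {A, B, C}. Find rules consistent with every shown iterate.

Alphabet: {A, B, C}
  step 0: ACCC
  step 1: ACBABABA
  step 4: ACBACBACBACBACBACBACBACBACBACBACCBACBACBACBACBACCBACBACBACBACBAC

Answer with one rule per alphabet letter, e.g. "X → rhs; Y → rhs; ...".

  step 0 ⇒ step 1: ACCC ⇒ AC·BA·BA·BA
    A ↦ AC
    C ↦ BA
    B ↦ CB  (constrained at step 1)

A->AC, B->CB, C->BA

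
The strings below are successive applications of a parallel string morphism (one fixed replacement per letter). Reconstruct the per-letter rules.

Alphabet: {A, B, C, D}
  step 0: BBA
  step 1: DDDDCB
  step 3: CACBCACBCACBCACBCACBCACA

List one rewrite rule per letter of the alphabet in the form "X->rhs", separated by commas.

  step 0 ⇒ step 1: BBA ⇒ DD·DD·CB
    A ↦ CB
    B ↦ DD
    C ↦ CA  (constrained at step 1)
    D ↦ CA  (constrained at step 1)

A->CB, B->DD, C->CA, D->CA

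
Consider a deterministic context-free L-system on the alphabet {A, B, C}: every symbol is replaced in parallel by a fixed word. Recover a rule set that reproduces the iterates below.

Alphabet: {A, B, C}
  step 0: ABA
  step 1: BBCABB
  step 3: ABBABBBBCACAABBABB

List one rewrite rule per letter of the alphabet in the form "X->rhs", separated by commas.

A->BB, B->CA, C->A

  step 0 ⇒ step 1: ABA ⇒ BB·CA·BB
    A ↦ BB
    B ↦ CA
    C ↦ A  (constrained at step 1)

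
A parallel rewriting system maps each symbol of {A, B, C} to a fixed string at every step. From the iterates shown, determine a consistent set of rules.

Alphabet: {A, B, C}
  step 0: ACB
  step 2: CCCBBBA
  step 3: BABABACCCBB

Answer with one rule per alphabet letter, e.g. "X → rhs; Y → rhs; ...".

  step 2 ⇒ step 3: CCCBBBA ⇒ BA·BA·BA·C·C·C·BB
    A ↦ BB
    B ↦ C
    C ↦ BA

A->BB, B->C, C->BA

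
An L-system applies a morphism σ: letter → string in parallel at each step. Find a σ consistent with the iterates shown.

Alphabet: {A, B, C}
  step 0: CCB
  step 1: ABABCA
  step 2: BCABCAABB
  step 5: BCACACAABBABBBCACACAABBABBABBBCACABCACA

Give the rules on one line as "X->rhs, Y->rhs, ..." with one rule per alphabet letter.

  step 1 ⇒ step 2: ABABCA ⇒ B·CA·B·CA·AB·B
    A ↦ B
    B ↦ CA
    C ↦ AB

A->B, B->CA, C->AB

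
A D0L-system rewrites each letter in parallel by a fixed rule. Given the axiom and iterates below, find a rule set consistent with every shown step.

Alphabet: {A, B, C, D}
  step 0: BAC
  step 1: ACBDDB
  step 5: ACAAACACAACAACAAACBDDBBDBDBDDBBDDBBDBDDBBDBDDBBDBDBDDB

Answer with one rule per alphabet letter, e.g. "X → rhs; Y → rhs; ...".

A->BD, B->AC, C->DB, D->A

  step 0 ⇒ step 1: BAC ⇒ AC·BD·DB
    A ↦ BD
    B ↦ AC
    C ↦ DB
    D ↦ A  (constrained at step 1)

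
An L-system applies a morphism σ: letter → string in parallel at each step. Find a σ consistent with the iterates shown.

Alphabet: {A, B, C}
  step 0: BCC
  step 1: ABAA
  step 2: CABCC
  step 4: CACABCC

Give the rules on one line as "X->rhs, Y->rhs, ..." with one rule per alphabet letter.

  step 1 ⇒ step 2: ABAA ⇒ C·AB·C·C
    A ↦ C
    B ↦ AB
  step 0 ⇒ step 1: BCC ⇒ AB·A·A
    C ↦ A

A->C, B->AB, C->A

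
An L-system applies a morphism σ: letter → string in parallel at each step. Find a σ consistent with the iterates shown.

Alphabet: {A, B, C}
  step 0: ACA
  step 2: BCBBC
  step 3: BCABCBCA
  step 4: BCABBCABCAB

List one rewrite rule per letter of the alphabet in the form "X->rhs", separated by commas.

A->B, B->BC, C->A

  step 3 ⇒ step 4: BCABCBCA ⇒ BC·A·B·BC·A·BC·A·B
    A ↦ B
    B ↦ BC
    C ↦ A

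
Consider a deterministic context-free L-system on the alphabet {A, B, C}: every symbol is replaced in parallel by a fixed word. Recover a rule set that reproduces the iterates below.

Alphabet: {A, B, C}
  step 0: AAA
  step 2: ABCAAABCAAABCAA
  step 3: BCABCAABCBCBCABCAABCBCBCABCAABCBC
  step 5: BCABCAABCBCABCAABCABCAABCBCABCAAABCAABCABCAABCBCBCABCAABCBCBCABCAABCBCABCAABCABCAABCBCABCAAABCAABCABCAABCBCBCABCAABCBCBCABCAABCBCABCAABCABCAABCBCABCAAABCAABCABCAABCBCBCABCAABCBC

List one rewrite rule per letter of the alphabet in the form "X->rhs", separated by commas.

  step 2 ⇒ step 3: ABCAAABCAAABCAA ⇒ BC·ABC·AA·BC·BC·BC·ABC·AA·BC·BC·BC·ABC·AA·BC·BC
    A ↦ BC
    B ↦ ABC
    C ↦ AA

A->BC, B->ABC, C->AA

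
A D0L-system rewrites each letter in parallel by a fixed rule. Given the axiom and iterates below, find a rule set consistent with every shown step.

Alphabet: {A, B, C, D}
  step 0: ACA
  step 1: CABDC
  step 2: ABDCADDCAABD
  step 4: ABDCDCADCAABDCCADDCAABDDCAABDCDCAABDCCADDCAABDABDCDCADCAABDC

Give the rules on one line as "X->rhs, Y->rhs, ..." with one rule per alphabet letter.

A->C, B->AD, C->ABD, D->DCA

  step 1 ⇒ step 2: CABDC ⇒ ABD·C·AD·DCA·ABD
    A ↦ C
    B ↦ AD
    C ↦ ABD
    D ↦ DCA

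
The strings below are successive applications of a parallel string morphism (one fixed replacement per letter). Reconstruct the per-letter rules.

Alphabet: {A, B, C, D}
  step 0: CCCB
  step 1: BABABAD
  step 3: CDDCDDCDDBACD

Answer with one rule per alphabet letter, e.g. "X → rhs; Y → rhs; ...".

  step 0 ⇒ step 1: CCCB ⇒ BA·BA·BA·D
    B ↦ D
    C ↦ BA
    A ↦ B  (constrained at step 1)
    D ↦ CD  (constrained at step 1)

A->B, B->D, C->BA, D->CD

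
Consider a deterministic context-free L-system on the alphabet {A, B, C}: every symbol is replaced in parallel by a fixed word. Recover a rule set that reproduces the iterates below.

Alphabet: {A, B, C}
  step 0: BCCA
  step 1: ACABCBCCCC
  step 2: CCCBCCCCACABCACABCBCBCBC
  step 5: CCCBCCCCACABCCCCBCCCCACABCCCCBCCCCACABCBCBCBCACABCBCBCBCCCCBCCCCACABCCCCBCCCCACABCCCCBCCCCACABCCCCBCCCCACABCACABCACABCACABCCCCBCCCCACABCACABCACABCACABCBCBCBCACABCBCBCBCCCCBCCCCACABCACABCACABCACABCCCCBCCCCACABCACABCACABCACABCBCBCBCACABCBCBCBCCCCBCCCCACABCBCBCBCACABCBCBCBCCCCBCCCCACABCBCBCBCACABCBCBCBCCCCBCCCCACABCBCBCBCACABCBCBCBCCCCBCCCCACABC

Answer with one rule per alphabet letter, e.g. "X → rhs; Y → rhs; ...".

  step 1 ⇒ step 2: ACABCBCCCC ⇒ CCC·BC·CCC·ACA·BC·ACA·BC·BC·BC·BC
    A ↦ CCC
    B ↦ ACA
    C ↦ BC

A->CCC, B->ACA, C->BC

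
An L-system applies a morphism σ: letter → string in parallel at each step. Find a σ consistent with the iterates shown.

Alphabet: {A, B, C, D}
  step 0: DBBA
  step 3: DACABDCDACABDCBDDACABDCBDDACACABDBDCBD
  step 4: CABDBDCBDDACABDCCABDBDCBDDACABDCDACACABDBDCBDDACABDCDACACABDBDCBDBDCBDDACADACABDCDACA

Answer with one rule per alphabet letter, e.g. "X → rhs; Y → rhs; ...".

  step 3 ⇒ step 4: DACABDCDACABDCBDDACABDCBDDACACABDBDCBD ⇒ CA·BD·BDC·BD·DA·CA·BDC·CA·BD·BDC·BD·DA·CA·BDC·DA·CA·CA·BD·BDC·BD·DA·CA·BDC·DA·CA·CA·BD·BDC·BD·BDC·BD·DA·CA·DA·CA·BDC·DA·CA
    A ↦ BD
    B ↦ DA
    C ↦ BDC
    D ↦ CA

A->BD, B->DA, C->BDC, D->CA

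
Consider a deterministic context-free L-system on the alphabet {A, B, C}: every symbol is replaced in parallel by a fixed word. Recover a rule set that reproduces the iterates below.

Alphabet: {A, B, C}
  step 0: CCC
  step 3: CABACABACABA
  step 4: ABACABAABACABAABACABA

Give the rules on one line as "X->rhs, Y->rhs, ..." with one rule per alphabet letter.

A->BA, B->CA, C->A

  step 3 ⇒ step 4: CABACABACABA ⇒ A·BA·CA·BA·A·BA·CA·BA·A·BA·CA·BA
    A ↦ BA
    B ↦ CA
    C ↦ A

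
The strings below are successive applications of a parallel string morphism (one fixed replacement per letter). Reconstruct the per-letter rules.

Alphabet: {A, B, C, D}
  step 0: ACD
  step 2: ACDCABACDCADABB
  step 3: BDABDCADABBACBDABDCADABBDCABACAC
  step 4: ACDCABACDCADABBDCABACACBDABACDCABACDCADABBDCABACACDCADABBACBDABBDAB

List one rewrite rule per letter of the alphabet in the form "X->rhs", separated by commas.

  step 3 ⇒ step 4: BDABDCADABBACBDABDCADABBDCABACAC ⇒ AC·DCA·B·AC·DCA·DAB·B·DCA·B·AC·AC·B·DAB·AC·DCA·B·AC·DCA·DAB·B·DCA·B·AC·AC·DCA·DAB·B·AC·B·DAB·B·DAB
    A ↦ B
    B ↦ AC
    C ↦ DAB
    D ↦ DCA

A->B, B->AC, C->DAB, D->DCA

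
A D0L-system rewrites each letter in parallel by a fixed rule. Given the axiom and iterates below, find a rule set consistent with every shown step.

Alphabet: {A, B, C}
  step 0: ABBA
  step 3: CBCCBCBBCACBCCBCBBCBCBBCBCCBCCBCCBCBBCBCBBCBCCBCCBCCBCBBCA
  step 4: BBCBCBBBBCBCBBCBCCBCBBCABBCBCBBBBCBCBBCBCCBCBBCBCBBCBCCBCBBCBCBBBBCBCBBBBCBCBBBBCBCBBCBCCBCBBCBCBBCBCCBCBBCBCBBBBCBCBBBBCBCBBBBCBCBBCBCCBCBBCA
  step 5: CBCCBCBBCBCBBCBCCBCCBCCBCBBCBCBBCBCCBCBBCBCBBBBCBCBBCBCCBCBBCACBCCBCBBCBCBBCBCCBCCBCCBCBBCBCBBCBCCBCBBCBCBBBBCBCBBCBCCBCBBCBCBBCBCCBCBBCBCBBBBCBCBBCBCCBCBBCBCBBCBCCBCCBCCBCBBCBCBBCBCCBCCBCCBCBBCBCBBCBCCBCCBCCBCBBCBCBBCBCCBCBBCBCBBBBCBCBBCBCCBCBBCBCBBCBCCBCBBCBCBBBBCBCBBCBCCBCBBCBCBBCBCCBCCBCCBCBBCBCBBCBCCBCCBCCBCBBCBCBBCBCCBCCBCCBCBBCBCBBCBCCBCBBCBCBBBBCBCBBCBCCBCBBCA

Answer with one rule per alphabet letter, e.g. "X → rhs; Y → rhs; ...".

  step 4 ⇒ step 5: BBCBCBBBBCBCBBCBCCBCBBCABBCBCBBBBCBCBBCBCCBCBBCBCBBCBCCBCBBCBCBBBBCBCBBBBCBCBBBBCBCBBCBCCBCBBCBCBBCBCCBCBBCBCBBBBCBCBBBBCBCBBBBCBCBBCBCCBCBBCA ⇒ CBC·CBC·BB·CBC·BB·CBC·CBC·CBC·CBC·BB·CBC·BB·CBC·CBC·BB·CBC·BB·BB·CBC·BB·CBC·CBC·BB·CA·CBC·CBC·BB·CBC·BB·CBC·CBC·CBC·CBC·BB·CBC·BB·CBC·CBC·BB·CBC·BB·BB·CBC·BB·CBC·CBC·BB·CBC·BB·CBC·CBC·BB·CBC·BB·BB·CBC·BB·CBC·CBC·BB·CBC·BB·CBC·CBC·CBC·CBC·BB·CBC·BB·CBC·CBC·CBC·CBC·BB·CBC·BB·CBC·CBC·CBC·CBC·BB·CBC·BB·CBC·CBC·BB·CBC·BB·BB·CBC·BB·CBC·CBC·BB·CBC·BB·CBC·CBC·BB·CBC·BB·BB·CBC·BB·CBC·CBC·BB·CBC·BB·CBC·CBC·CBC·CBC·BB·CBC·BB·CBC·CBC·CBC·CBC·BB·CBC·BB·CBC·CBC·CBC·CBC·BB·CBC·BB·CBC·CBC·BB·CBC·BB·BB·CBC·BB·CBC·CBC·BB·CA
    A ↦ CA
    B ↦ CBC
    C ↦ BB

A->CA, B->CBC, C->BB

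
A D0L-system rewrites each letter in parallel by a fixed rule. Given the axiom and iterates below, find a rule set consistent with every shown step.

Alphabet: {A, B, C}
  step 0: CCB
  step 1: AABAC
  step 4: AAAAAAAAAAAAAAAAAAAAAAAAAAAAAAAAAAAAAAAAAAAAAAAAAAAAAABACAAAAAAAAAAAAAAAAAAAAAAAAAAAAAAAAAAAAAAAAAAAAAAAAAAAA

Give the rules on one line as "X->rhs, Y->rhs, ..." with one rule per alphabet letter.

A->AAA, B->BAC, C->A

  step 0 ⇒ step 1: CCB ⇒ A·A·BAC
    B ↦ BAC
    C ↦ A
    A ↦ AAA  (constrained at step 1)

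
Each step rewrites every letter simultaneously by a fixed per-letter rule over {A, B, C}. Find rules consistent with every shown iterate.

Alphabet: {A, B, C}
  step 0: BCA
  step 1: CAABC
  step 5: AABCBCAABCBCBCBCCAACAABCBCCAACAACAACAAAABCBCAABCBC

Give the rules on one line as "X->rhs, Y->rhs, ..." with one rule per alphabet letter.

A->BC, B->C, C->AA

  step 0 ⇒ step 1: BCA ⇒ C·AA·BC
    A ↦ BC
    B ↦ C
    C ↦ AA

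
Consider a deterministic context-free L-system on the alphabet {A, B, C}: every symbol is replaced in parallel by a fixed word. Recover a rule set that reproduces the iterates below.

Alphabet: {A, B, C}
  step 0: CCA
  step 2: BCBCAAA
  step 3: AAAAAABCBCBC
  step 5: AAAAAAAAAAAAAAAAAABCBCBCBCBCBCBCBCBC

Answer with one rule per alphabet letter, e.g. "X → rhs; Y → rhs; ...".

A->BC, B->AA, C->A

  step 2 ⇒ step 3: BCBCAAA ⇒ AA·A·AA·A·BC·BC·BC
    A ↦ BC
    B ↦ AA
    C ↦ A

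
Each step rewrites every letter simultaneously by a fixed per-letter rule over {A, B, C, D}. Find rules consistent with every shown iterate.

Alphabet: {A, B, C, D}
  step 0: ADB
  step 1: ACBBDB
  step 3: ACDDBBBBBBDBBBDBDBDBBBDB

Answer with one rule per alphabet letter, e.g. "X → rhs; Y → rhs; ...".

A->AC, B->DB, C->DD, D->BB

  step 0 ⇒ step 1: ADB ⇒ AC·BB·DB
    A ↦ AC
    B ↦ DB
    D ↦ BB
    C ↦ DD  (constrained at step 1)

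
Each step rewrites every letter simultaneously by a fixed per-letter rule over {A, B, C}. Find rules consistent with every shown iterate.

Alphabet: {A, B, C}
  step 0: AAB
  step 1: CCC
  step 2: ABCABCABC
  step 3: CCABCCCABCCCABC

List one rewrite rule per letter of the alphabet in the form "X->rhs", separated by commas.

  step 2 ⇒ step 3: ABCABCABC ⇒ C·C·ABC·C·C·ABC·C·C·ABC
    A ↦ C
    B ↦ C
    C ↦ ABC

A->C, B->C, C->ABC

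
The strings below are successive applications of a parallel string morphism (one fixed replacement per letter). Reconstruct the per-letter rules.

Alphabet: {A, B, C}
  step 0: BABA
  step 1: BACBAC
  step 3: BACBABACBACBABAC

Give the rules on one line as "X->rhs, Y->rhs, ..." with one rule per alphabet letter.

A->C, B->BA, C->BA

  step 0 ⇒ step 1: BABA ⇒ BA·C·BA·C
    A ↦ C
    B ↦ BA
    C ↦ BA  (constrained at step 1)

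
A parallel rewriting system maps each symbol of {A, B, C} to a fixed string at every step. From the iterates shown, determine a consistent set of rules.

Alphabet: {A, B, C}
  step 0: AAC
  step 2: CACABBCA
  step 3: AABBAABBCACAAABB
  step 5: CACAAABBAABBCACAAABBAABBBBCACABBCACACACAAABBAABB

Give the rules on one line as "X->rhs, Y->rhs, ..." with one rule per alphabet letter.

A->B, B->CA, C->AAB

  step 2 ⇒ step 3: CACABBCA ⇒ AAB·B·AAB·B·CA·CA·AAB·B
    A ↦ B
    B ↦ CA
    C ↦ AAB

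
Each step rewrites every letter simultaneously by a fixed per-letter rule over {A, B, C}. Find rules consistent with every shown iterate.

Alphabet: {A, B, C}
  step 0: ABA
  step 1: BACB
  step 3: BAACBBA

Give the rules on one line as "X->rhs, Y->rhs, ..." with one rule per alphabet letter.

  step 0 ⇒ step 1: ABA ⇒ B·AC·B
    A ↦ B
    B ↦ AC
    C ↦ A  (constrained at step 1)

A->B, B->AC, C->A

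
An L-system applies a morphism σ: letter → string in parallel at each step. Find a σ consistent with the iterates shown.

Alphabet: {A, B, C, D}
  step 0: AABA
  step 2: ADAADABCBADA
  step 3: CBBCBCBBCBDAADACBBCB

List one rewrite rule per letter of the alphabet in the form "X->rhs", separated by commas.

A->CB, B->DA, C->A, D->B

  step 2 ⇒ step 3: ADAADABCBADA ⇒ CB·B·CB·CB·B·CB·DA·A·DA·CB·B·CB
    A ↦ CB
    B ↦ DA
    C ↦ A
    D ↦ B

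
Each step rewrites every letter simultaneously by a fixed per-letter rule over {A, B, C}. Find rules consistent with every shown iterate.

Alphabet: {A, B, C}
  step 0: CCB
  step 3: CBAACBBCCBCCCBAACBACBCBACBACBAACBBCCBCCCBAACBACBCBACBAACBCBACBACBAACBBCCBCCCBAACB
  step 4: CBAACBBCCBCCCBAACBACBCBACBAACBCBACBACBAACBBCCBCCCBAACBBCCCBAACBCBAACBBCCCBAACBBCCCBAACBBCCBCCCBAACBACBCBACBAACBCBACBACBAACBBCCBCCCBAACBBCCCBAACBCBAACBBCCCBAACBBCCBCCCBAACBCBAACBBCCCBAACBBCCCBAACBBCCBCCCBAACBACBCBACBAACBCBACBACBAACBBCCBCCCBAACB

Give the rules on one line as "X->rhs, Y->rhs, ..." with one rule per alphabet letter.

  step 3 ⇒ step 4: CBAACBBCCBCCCBAACBACBCBACBACBAACBBCCBCCCBAACBACBCBACBAACBCBACBACBAACBBCCBCCCBAACB ⇒ CBA·ACB·BCC·BCC·CBA·ACB·ACB·CBA·CBA·ACB·CBA·CBA·CBA·ACB·BCC·BCC·CBA·ACB·BCC·CBA·ACB·CBA·ACB·BCC·CBA·ACB·BCC·CBA·ACB·BCC·BCC·CBA·ACB·ACB·CBA·CBA·ACB·CBA·CBA·CBA·ACB·BCC·BCC·CBA·ACB·BCC·CBA·ACB·CBA·ACB·BCC·CBA·ACB·BCC·BCC·CBA·ACB·CBA·ACB·BCC·CBA·ACB·BCC·CBA·ACB·BCC·BCC·CBA·ACB·ACB·CBA·CBA·ACB·CBA·CBA·CBA·ACB·BCC·BCC·CBA·ACB
    A ↦ BCC
    B ↦ ACB
    C ↦ CBA

A->BCC, B->ACB, C->CBA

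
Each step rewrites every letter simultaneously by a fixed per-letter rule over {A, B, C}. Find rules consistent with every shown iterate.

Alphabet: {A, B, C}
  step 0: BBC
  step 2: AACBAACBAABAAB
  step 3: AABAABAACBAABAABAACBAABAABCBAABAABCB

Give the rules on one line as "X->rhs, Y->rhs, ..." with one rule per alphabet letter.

A->AAB, B->CB, C->AA

  step 2 ⇒ step 3: AACBAACBAABAAB ⇒ AAB·AAB·AA·CB·AAB·AAB·AA·CB·AAB·AAB·CB·AAB·AAB·CB
    A ↦ AAB
    B ↦ CB
    C ↦ AA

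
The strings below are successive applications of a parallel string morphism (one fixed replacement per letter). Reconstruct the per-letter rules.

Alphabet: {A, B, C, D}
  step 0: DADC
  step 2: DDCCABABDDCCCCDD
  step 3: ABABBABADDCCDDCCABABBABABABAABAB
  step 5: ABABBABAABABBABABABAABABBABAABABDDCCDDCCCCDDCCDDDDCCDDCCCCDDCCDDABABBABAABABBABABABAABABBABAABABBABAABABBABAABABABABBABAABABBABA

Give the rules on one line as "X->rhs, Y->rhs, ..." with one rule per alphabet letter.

A->DD, B->CC, C->BA, D->AB

  step 2 ⇒ step 3: DDCCABABDDCCCCDD ⇒ AB·AB·BA·BA·DD·CC·DD·CC·AB·AB·BA·BA·BA·BA·AB·AB
    A ↦ DD
    B ↦ CC
    C ↦ BA
    D ↦ AB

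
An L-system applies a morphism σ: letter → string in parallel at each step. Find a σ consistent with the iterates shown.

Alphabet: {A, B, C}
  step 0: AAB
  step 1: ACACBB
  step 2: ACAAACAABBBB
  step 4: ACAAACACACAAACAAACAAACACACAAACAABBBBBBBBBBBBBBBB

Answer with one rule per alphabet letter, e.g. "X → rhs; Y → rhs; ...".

A->AC, B->BB, C->AA

  step 1 ⇒ step 2: ACACBB ⇒ AC·AA·AC·AA·BB·BB
    A ↦ AC
    B ↦ BB
    C ↦ AA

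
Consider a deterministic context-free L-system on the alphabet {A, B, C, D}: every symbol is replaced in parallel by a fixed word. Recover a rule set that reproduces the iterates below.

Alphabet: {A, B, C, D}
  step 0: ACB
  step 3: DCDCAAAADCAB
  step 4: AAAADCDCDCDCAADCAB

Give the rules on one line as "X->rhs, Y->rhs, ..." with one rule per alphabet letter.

A->DC, B->AB, C->A, D->A

  step 3 ⇒ step 4: DCDCAAAADCAB ⇒ A·A·A·A·DC·DC·DC·DC·A·A·DC·AB
    A ↦ DC
    B ↦ AB
    C ↦ A
    D ↦ A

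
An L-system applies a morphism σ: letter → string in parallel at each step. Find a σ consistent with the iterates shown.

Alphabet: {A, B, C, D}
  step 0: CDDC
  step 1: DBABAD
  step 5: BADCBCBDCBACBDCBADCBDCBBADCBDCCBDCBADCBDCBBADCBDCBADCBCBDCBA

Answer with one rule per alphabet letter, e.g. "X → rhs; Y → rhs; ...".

A->DC, B->CB, C->D, D->BA

  step 0 ⇒ step 1: CDDC ⇒ D·BA·BA·D
    C ↦ D
    D ↦ BA
    A ↦ DC  (constrained at step 1)
    B ↦ CB  (constrained at step 1)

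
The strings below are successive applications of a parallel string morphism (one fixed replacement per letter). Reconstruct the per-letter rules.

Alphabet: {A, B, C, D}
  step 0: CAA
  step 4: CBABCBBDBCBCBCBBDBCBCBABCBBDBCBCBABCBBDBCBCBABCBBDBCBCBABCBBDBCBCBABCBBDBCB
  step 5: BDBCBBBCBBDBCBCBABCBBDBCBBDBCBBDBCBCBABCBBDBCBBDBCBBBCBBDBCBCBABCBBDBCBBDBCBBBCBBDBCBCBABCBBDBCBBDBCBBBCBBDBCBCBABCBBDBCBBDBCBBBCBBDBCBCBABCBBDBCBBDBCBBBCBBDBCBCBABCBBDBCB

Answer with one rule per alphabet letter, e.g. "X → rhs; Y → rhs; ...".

A->BB, B->CB, C->BDB, D->AB

  step 4 ⇒ step 5: CBABCBBDBCBCBCBBDBCBCBABCBBDBCBCBABCBBDBCBCBABCBBDBCBCBABCBBDBCBCBABCBBDBCB ⇒ BDB·CB·BB·CB·BDB·CB·CB·AB·CB·BDB·CB·BDB·CB·BDB·CB·CB·AB·CB·BDB·CB·BDB·CB·BB·CB·BDB·CB·CB·AB·CB·BDB·CB·BDB·CB·BB·CB·BDB·CB·CB·AB·CB·BDB·CB·BDB·CB·BB·CB·BDB·CB·CB·AB·CB·BDB·CB·BDB·CB·BB·CB·BDB·CB·CB·AB·CB·BDB·CB·BDB·CB·BB·CB·BDB·CB·CB·AB·CB·BDB·CB
    A ↦ BB
    B ↦ CB
    C ↦ BDB
    D ↦ AB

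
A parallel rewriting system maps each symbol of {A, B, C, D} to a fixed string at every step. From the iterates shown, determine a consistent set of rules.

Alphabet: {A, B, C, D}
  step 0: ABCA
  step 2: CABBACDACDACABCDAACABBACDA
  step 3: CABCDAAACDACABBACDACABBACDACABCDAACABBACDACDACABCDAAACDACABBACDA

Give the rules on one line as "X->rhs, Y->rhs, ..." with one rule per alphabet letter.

A->CDA, B->A, C->CAB, D->BA

  step 2 ⇒ step 3: CABBACDACDACABCDAACABBACDA ⇒ CAB·CDA·A·A·CDA·CAB·BA·CDA·CAB·BA·CDA·CAB·CDA·A·CAB·BA·CDA·CDA·CAB·CDA·A·A·CDA·CAB·BA·CDA
    A ↦ CDA
    B ↦ A
    C ↦ CAB
    D ↦ BA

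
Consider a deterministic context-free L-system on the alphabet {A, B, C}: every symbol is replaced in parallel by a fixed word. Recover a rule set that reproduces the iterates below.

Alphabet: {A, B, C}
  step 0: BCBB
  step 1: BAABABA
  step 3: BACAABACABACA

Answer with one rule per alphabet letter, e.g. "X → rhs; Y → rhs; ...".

A->C, B->BA, C->A

  step 0 ⇒ step 1: BCBB ⇒ BA·A·BA·BA
    B ↦ BA
    C ↦ A
    A ↦ C  (constrained at step 1)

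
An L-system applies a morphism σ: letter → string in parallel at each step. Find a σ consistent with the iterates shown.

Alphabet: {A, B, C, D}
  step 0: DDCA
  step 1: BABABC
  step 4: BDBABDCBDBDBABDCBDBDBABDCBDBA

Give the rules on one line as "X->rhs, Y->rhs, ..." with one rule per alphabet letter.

  step 0 ⇒ step 1: DDCA ⇒ BA·BA·B·C
    A ↦ C
    C ↦ B
    D ↦ BA
    B ↦ BD  (constrained at step 1)

A->C, B->BD, C->B, D->BA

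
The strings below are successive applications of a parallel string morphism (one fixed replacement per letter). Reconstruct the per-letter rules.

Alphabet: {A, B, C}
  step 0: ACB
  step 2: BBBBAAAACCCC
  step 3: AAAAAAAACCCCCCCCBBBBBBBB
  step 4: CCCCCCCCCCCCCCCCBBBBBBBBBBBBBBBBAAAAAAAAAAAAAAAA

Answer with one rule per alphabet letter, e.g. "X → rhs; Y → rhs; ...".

A->CC, B->AA, C->BB

  step 3 ⇒ step 4: AAAAAAAACCCCCCCCBBBBBBBB ⇒ CC·CC·CC·CC·CC·CC·CC·CC·BB·BB·BB·BB·BB·BB·BB·BB·AA·AA·AA·AA·AA·AA·AA·AA
    A ↦ CC
    B ↦ AA
    C ↦ BB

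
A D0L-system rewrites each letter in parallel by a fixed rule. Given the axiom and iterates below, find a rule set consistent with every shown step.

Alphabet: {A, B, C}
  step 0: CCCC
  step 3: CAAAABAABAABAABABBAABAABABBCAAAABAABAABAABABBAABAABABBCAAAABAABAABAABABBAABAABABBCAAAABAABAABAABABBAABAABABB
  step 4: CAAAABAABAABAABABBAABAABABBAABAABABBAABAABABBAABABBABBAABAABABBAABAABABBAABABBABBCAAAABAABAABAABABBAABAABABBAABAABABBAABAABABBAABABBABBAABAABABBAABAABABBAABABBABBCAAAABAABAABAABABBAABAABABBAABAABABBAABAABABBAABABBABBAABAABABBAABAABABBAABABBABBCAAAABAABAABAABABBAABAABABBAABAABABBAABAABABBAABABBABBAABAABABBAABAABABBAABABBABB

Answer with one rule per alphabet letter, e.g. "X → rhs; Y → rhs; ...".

  step 3 ⇒ step 4: CAAAABAABAABAABABBAABAABABBCAAAABAABAABAABABBAABAABABBCAAAABAABAABAABABBAABAABABBCAAAABAABAABAABABBAABAABABB ⇒ CAA·AAB·AAB·AAB·AAB·ABB·AAB·AAB·ABB·AAB·AAB·ABB·AAB·AAB·ABB·AAB·ABB·ABB·AAB·AAB·ABB·AAB·AAB·ABB·AAB·ABB·ABB·CAA·AAB·AAB·AAB·AAB·ABB·AAB·AAB·ABB·AAB·AAB·ABB·AAB·AAB·ABB·AAB·ABB·ABB·AAB·AAB·ABB·AAB·AAB·ABB·AAB·ABB·ABB·CAA·AAB·AAB·AAB·AAB·ABB·AAB·AAB·ABB·AAB·AAB·ABB·AAB·AAB·ABB·AAB·ABB·ABB·AAB·AAB·ABB·AAB·AAB·ABB·AAB·ABB·ABB·CAA·AAB·AAB·AAB·AAB·ABB·AAB·AAB·ABB·AAB·AAB·ABB·AAB·AAB·ABB·AAB·ABB·ABB·AAB·AAB·ABB·AAB·AAB·ABB·AAB·ABB·ABB
    A ↦ AAB
    B ↦ ABB
    C ↦ CAA

A->AAB, B->ABB, C->CAA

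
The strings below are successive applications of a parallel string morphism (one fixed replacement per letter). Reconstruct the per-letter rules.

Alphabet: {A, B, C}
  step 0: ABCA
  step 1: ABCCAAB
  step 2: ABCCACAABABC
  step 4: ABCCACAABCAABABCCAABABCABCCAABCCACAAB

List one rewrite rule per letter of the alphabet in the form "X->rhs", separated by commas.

  step 1 ⇒ step 2: ABCCAAB ⇒ AB·C·CA·CA·AB·AB·C
    A ↦ AB
    B ↦ C
    C ↦ CA

A->AB, B->C, C->CA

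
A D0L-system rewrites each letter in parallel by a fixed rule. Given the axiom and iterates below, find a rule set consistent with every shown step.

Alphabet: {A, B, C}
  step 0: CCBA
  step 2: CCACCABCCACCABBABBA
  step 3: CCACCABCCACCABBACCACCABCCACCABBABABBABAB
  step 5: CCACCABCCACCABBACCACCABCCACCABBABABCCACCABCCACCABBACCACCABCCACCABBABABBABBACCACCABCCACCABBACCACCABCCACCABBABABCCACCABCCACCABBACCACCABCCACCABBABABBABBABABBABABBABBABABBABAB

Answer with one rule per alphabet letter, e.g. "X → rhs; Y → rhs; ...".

  step 2 ⇒ step 3: CCACCABCCACCABBABBA ⇒ CCA·CCA·B·CCA·CCA·B·BA·CCA·CCA·B·CCA·CCA·B·BA·BA·B·BA·BA·B
    A ↦ B
    B ↦ BA
    C ↦ CCA

A->B, B->BA, C->CCA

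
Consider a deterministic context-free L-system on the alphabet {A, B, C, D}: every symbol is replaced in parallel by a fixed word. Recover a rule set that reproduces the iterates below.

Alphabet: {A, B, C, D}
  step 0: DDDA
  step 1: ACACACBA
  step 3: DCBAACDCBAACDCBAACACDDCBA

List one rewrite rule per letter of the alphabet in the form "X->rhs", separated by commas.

  step 0 ⇒ step 1: DDDA ⇒ AC·AC·AC·BA
    A ↦ BA
    D ↦ AC
    B ↦ DC  (constrained at step 1)
    C ↦ D  (constrained at step 1)

A->BA, B->DC, C->D, D->AC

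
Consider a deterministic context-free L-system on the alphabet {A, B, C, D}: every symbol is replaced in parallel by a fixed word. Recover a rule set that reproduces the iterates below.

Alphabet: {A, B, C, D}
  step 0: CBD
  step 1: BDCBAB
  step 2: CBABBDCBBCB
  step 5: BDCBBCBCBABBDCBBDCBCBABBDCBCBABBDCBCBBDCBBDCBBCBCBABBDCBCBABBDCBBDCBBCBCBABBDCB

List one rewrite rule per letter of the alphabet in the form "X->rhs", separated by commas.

A->B, B->CB, C->BD, D->AB

  step 1 ⇒ step 2: BDCBAB ⇒ CB·AB·BD·CB·B·CB
    A ↦ B
    B ↦ CB
    C ↦ BD
    D ↦ AB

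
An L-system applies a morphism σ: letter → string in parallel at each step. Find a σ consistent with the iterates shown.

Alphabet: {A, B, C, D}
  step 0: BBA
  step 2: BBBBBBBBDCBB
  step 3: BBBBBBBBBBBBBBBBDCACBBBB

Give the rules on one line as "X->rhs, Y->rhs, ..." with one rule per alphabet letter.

  step 2 ⇒ step 3: BBBBBBBBDCBB ⇒ BB·BB·BB·BB·BB·BB·BB·BB·DC·AC·BB·BB
    B ↦ BB
    C ↦ AC
    D ↦ DC
    A ↦ DB  (constrained at step 0)

A->DB, B->BB, C->AC, D->DC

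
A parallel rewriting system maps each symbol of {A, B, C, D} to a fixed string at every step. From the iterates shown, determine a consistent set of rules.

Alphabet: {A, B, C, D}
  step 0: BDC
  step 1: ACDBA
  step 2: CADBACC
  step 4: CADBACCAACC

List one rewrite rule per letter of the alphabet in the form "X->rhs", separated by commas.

A->C, B->AC, C->A, D->DB

  step 1 ⇒ step 2: ACDBA ⇒ C·A·DB·AC·C
    A ↦ C
    B ↦ AC
    C ↦ A
    D ↦ DB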